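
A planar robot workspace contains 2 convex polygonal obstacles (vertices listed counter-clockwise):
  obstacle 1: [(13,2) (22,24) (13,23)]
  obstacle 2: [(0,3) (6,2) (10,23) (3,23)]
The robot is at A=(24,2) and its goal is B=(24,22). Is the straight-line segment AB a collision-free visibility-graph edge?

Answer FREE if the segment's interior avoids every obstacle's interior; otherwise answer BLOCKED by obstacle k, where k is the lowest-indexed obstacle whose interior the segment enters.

FREE

Obstacle 1 [(13,2) (22,24) (13,23)]:
  edge (13,2)–(22,24): clear
  edge (22,24)–(13,23): clear
  edge (13,23)–(13,2): clear
  midpoint (24,12) outside
  → clear
Obstacle 2 [(0,3) (6,2) (10,23) (3,23)]:
  edge (0,3)–(6,2): clear
  edge (6,2)–(10,23): clear
  edge (10,23)–(3,23): clear
  edge (3,23)–(0,3): clear
  midpoint (24,12) outside
  → clear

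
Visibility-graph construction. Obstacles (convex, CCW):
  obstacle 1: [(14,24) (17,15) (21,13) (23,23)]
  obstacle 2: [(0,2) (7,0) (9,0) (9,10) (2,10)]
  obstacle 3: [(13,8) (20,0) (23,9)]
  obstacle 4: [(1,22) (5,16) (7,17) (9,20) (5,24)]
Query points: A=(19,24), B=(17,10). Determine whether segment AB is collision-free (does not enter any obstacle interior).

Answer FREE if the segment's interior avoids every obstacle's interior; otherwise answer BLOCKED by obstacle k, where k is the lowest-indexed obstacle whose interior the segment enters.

Obstacle 1 [(14,24) (17,15) (21,13) (23,23)]:
  edge (14,24)–(17,15): clear
  edge (17,15)–(21,13): crosses AB
  edge (21,13)–(23,23): clear
  edge (23,23)–(14,24): crosses AB
  → BLOCKED
Obstacle 2 [(0,2) (7,0) (9,0) (9,10) (2,10)]:
  edge (0,2)–(7,0): clear
  edge (7,0)–(9,0): clear
  edge (9,0)–(9,10): clear
  edge (9,10)–(2,10): clear
  edge (2,10)–(0,2): clear
  midpoint (18,17) outside
  → clear
Obstacle 3 [(13,8) (20,0) (23,9)]:
  edge (13,8)–(20,0): clear
  edge (20,0)–(23,9): clear
  edge (23,9)–(13,8): clear
  midpoint (18,17) outside
  → clear
Obstacle 4 [(1,22) (5,16) (7,17) (9,20) (5,24)]:
  edge (1,22)–(5,16): clear
  edge (5,16)–(7,17): clear
  edge (7,17)–(9,20): clear
  edge (9,20)–(5,24): clear
  edge (5,24)–(1,22): clear
  midpoint (18,17) outside
  → clear

BLOCKED by obstacle 1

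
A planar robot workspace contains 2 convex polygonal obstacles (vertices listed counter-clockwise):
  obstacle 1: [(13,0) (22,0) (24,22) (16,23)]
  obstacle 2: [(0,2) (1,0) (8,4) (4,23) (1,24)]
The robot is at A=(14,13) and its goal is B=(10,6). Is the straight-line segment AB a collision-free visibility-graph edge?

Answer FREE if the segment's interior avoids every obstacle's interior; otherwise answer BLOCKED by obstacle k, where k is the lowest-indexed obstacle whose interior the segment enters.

Obstacle 1 [(13,0) (22,0) (24,22) (16,23)]:
  edge (13,0)–(22,0): clear
  edge (22,0)–(24,22): clear
  edge (24,22)–(16,23): clear
  edge (16,23)–(13,0): clear
  midpoint (12,19/2) outside
  → clear
Obstacle 2 [(0,2) (1,0) (8,4) (4,23) (1,24)]:
  edge (0,2)–(1,0): clear
  edge (1,0)–(8,4): clear
  edge (8,4)–(4,23): clear
  edge (4,23)–(1,24): clear
  edge (1,24)–(0,2): clear
  midpoint (12,19/2) outside
  → clear

FREE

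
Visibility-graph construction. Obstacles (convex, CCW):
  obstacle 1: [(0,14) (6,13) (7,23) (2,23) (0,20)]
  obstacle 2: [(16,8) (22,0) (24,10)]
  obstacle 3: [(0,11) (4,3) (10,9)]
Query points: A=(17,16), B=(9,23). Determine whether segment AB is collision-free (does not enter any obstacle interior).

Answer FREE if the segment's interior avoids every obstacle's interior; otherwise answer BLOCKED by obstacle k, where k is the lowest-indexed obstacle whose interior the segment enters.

Obstacle 1 [(0,14) (6,13) (7,23) (2,23) (0,20)]:
  edge (0,14)–(6,13): clear
  edge (6,13)–(7,23): clear
  edge (7,23)–(2,23): clear
  edge (2,23)–(0,20): clear
  edge (0,20)–(0,14): clear
  midpoint (13,39/2) outside
  → clear
Obstacle 2 [(16,8) (22,0) (24,10)]:
  edge (16,8)–(22,0): clear
  edge (22,0)–(24,10): clear
  edge (24,10)–(16,8): clear
  midpoint (13,39/2) outside
  → clear
Obstacle 3 [(0,11) (4,3) (10,9)]:
  edge (0,11)–(4,3): clear
  edge (4,3)–(10,9): clear
  edge (10,9)–(0,11): clear
  midpoint (13,39/2) outside
  → clear

FREE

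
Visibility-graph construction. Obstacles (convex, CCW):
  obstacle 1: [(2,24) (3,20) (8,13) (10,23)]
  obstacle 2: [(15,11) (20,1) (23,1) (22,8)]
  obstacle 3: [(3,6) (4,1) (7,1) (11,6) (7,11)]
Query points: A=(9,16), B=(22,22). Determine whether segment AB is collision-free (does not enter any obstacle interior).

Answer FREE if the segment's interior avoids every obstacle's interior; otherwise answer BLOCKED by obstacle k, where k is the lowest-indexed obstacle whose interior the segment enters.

Obstacle 1 [(2,24) (3,20) (8,13) (10,23)]:
  edge (2,24)–(3,20): clear
  edge (3,20)–(8,13): clear
  edge (8,13)–(10,23): clear
  edge (10,23)–(2,24): clear
  midpoint (31/2,19) outside
  → clear
Obstacle 2 [(15,11) (20,1) (23,1) (22,8)]:
  edge (15,11)–(20,1): clear
  edge (20,1)–(23,1): clear
  edge (23,1)–(22,8): clear
  edge (22,8)–(15,11): clear
  midpoint (31/2,19) outside
  → clear
Obstacle 3 [(3,6) (4,1) (7,1) (11,6) (7,11)]:
  edge (3,6)–(4,1): clear
  edge (4,1)–(7,1): clear
  edge (7,1)–(11,6): clear
  edge (11,6)–(7,11): clear
  edge (7,11)–(3,6): clear
  midpoint (31/2,19) outside
  → clear

FREE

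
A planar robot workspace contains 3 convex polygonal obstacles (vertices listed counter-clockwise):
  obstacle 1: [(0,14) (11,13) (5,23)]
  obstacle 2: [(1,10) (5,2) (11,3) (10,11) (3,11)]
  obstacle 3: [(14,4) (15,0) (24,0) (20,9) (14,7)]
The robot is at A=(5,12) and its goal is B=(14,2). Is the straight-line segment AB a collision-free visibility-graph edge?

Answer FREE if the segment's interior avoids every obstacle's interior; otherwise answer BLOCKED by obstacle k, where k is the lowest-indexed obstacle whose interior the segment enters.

Obstacle 1 [(0,14) (11,13) (5,23)]:
  edge (0,14)–(11,13): clear
  edge (11,13)–(5,23): clear
  edge (5,23)–(0,14): clear
  midpoint (19/2,7) outside
  → clear
Obstacle 2 [(1,10) (5,2) (11,3) (10,11) (3,11)]:
  edge (1,10)–(5,2): clear
  edge (5,2)–(11,3): clear
  edge (11,3)–(10,11): crosses AB
  edge (10,11)–(3,11): crosses AB
  edge (3,11)–(1,10): clear
  → BLOCKED
Obstacle 3 [(14,4) (15,0) (24,0) (20,9) (14,7)]:
  edge (14,4)–(15,0): clear
  edge (15,0)–(24,0): clear
  edge (24,0)–(20,9): clear
  edge (20,9)–(14,7): clear
  edge (14,7)–(14,4): clear
  midpoint (19/2,7) outside
  → clear

BLOCKED by obstacle 2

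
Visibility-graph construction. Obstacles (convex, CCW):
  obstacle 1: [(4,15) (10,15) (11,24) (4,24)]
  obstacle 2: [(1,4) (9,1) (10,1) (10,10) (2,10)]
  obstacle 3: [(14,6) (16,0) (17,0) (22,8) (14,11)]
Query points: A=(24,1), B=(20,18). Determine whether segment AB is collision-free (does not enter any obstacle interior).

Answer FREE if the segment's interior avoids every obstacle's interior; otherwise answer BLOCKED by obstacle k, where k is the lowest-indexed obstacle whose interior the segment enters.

FREE

Obstacle 1 [(4,15) (10,15) (11,24) (4,24)]:
  edge (4,15)–(10,15): clear
  edge (10,15)–(11,24): clear
  edge (11,24)–(4,24): clear
  edge (4,24)–(4,15): clear
  midpoint (22,19/2) outside
  → clear
Obstacle 2 [(1,4) (9,1) (10,1) (10,10) (2,10)]:
  edge (1,4)–(9,1): clear
  edge (9,1)–(10,1): clear
  edge (10,1)–(10,10): clear
  edge (10,10)–(2,10): clear
  edge (2,10)–(1,4): clear
  midpoint (22,19/2) outside
  → clear
Obstacle 3 [(14,6) (16,0) (17,0) (22,8) (14,11)]:
  edge (14,6)–(16,0): clear
  edge (16,0)–(17,0): clear
  edge (17,0)–(22,8): clear
  edge (22,8)–(14,11): clear
  edge (14,11)–(14,6): clear
  midpoint (22,19/2) outside
  → clear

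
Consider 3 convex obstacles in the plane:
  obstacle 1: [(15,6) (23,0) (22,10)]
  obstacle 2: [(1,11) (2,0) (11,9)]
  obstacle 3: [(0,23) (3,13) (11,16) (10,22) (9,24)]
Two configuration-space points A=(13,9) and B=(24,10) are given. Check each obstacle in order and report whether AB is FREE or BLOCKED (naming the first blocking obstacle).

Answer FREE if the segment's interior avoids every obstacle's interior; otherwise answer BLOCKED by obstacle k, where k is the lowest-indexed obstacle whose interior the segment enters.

Obstacle 1 [(15,6) (23,0) (22,10)]:
  edge (15,6)–(23,0): clear
  edge (23,0)–(22,10): crosses AB
  edge (22,10)–(15,6): crosses AB
  → BLOCKED
Obstacle 2 [(1,11) (2,0) (11,9)]:
  edge (1,11)–(2,0): clear
  edge (2,0)–(11,9): clear
  edge (11,9)–(1,11): clear
  midpoint (37/2,19/2) outside
  → clear
Obstacle 3 [(0,23) (3,13) (11,16) (10,22) (9,24)]:
  edge (0,23)–(3,13): clear
  edge (3,13)–(11,16): clear
  edge (11,16)–(10,22): clear
  edge (10,22)–(9,24): clear
  edge (9,24)–(0,23): clear
  midpoint (37/2,19/2) outside
  → clear

BLOCKED by obstacle 1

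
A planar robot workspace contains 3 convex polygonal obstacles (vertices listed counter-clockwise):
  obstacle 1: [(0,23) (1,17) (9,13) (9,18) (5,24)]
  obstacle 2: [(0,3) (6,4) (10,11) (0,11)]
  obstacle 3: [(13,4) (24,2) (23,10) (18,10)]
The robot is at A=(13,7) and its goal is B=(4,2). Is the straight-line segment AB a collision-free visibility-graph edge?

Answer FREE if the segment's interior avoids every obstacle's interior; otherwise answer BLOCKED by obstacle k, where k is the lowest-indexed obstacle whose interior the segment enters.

FREE

Obstacle 1 [(0,23) (1,17) (9,13) (9,18) (5,24)]:
  edge (0,23)–(1,17): clear
  edge (1,17)–(9,13): clear
  edge (9,13)–(9,18): clear
  edge (9,18)–(5,24): clear
  edge (5,24)–(0,23): clear
  midpoint (17/2,9/2) outside
  → clear
Obstacle 2 [(0,3) (6,4) (10,11) (0,11)]:
  edge (0,3)–(6,4): clear
  edge (6,4)–(10,11): clear
  edge (10,11)–(0,11): clear
  edge (0,11)–(0,3): clear
  midpoint (17/2,9/2) outside
  → clear
Obstacle 3 [(13,4) (24,2) (23,10) (18,10)]:
  edge (13,4)–(24,2): clear
  edge (24,2)–(23,10): clear
  edge (23,10)–(18,10): clear
  edge (18,10)–(13,4): clear
  midpoint (17/2,9/2) outside
  → clear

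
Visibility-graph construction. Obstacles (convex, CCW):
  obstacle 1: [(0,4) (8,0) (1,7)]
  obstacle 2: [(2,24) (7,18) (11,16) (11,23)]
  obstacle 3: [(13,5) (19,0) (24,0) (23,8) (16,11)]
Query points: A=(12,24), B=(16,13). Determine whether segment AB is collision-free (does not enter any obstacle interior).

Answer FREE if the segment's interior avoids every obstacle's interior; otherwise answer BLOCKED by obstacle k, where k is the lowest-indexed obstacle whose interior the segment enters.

Obstacle 1 [(0,4) (8,0) (1,7)]:
  edge (0,4)–(8,0): clear
  edge (8,0)–(1,7): clear
  edge (1,7)–(0,4): clear
  midpoint (14,37/2) outside
  → clear
Obstacle 2 [(2,24) (7,18) (11,16) (11,23)]:
  edge (2,24)–(7,18): clear
  edge (7,18)–(11,16): clear
  edge (11,16)–(11,23): clear
  edge (11,23)–(2,24): clear
  midpoint (14,37/2) outside
  → clear
Obstacle 3 [(13,5) (19,0) (24,0) (23,8) (16,11)]:
  edge (13,5)–(19,0): clear
  edge (19,0)–(24,0): clear
  edge (24,0)–(23,8): clear
  edge (23,8)–(16,11): clear
  edge (16,11)–(13,5): clear
  midpoint (14,37/2) outside
  → clear

FREE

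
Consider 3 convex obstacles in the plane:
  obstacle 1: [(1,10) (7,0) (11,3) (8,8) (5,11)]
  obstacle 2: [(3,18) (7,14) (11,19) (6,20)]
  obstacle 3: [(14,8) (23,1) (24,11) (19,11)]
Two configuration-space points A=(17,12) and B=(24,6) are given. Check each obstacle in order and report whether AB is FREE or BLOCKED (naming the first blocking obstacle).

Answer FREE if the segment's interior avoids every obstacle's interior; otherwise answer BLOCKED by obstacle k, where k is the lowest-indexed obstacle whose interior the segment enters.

Obstacle 1 [(1,10) (7,0) (11,3) (8,8) (5,11)]:
  edge (1,10)–(7,0): clear
  edge (7,0)–(11,3): clear
  edge (11,3)–(8,8): clear
  edge (8,8)–(5,11): clear
  edge (5,11)–(1,10): clear
  midpoint (41/2,9) outside
  → clear
Obstacle 2 [(3,18) (7,14) (11,19) (6,20)]:
  edge (3,18)–(7,14): clear
  edge (7,14)–(11,19): clear
  edge (11,19)–(6,20): clear
  edge (6,20)–(3,18): clear
  midpoint (41/2,9) outside
  → clear
Obstacle 3 [(14,8) (23,1) (24,11) (19,11)]:
  edge (14,8)–(23,1): clear
  edge (23,1)–(24,11): crosses AB
  edge (24,11)–(19,11): clear
  edge (19,11)–(14,8): crosses AB
  → BLOCKED

BLOCKED by obstacle 3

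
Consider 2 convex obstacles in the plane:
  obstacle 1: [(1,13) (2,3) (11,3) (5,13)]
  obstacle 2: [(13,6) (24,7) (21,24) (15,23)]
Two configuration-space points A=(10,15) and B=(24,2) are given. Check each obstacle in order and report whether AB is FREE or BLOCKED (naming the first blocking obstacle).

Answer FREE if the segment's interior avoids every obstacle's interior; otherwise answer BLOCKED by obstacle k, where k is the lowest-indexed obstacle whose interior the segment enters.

Obstacle 1 [(1,13) (2,3) (11,3) (5,13)]:
  edge (1,13)–(2,3): clear
  edge (2,3)–(11,3): clear
  edge (11,3)–(5,13): clear
  edge (5,13)–(1,13): clear
  midpoint (17,17/2) outside
  → clear
Obstacle 2 [(13,6) (24,7) (21,24) (15,23)]:
  edge (13,6)–(24,7): crosses AB
  edge (24,7)–(21,24): clear
  edge (21,24)–(15,23): clear
  edge (15,23)–(13,6): crosses AB
  → BLOCKED

BLOCKED by obstacle 2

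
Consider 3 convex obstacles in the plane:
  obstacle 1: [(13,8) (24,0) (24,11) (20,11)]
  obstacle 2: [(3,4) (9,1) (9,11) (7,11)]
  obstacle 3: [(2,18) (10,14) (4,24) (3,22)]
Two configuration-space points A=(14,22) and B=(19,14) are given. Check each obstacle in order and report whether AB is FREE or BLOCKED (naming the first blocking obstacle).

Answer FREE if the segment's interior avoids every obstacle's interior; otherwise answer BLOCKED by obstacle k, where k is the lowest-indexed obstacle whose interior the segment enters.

FREE

Obstacle 1 [(13,8) (24,0) (24,11) (20,11)]:
  edge (13,8)–(24,0): clear
  edge (24,0)–(24,11): clear
  edge (24,11)–(20,11): clear
  edge (20,11)–(13,8): clear
  midpoint (33/2,18) outside
  → clear
Obstacle 2 [(3,4) (9,1) (9,11) (7,11)]:
  edge (3,4)–(9,1): clear
  edge (9,1)–(9,11): clear
  edge (9,11)–(7,11): clear
  edge (7,11)–(3,4): clear
  midpoint (33/2,18) outside
  → clear
Obstacle 3 [(2,18) (10,14) (4,24) (3,22)]:
  edge (2,18)–(10,14): clear
  edge (10,14)–(4,24): clear
  edge (4,24)–(3,22): clear
  edge (3,22)–(2,18): clear
  midpoint (33/2,18) outside
  → clear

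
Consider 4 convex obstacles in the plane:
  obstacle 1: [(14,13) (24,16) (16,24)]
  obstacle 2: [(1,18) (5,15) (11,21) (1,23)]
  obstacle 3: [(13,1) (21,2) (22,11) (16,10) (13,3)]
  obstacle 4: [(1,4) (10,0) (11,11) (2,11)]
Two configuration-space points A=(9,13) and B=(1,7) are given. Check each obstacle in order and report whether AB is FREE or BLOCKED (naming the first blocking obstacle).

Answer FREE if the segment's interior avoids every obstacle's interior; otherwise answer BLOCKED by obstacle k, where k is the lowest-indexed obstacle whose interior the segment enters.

Obstacle 1 [(14,13) (24,16) (16,24)]:
  edge (14,13)–(24,16): clear
  edge (24,16)–(16,24): clear
  edge (16,24)–(14,13): clear
  midpoint (5,10) outside
  → clear
Obstacle 2 [(1,18) (5,15) (11,21) (1,23)]:
  edge (1,18)–(5,15): clear
  edge (5,15)–(11,21): clear
  edge (11,21)–(1,23): clear
  edge (1,23)–(1,18): clear
  midpoint (5,10) outside
  → clear
Obstacle 3 [(13,1) (21,2) (22,11) (16,10) (13,3)]:
  edge (13,1)–(21,2): clear
  edge (21,2)–(22,11): clear
  edge (22,11)–(16,10): clear
  edge (16,10)–(13,3): clear
  edge (13,3)–(13,1): clear
  midpoint (5,10) outside
  → clear
Obstacle 4 [(1,4) (10,0) (11,11) (2,11)]:
  edge (1,4)–(10,0): clear
  edge (10,0)–(11,11): clear
  edge (11,11)–(2,11): crosses AB
  edge (2,11)–(1,4): crosses AB
  → BLOCKED

BLOCKED by obstacle 4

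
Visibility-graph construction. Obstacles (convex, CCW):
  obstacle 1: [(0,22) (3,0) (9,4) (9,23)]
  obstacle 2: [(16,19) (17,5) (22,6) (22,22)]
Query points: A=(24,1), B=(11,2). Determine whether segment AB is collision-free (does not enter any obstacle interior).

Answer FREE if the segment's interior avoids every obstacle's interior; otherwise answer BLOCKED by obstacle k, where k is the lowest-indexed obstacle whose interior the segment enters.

FREE

Obstacle 1 [(0,22) (3,0) (9,4) (9,23)]:
  edge (0,22)–(3,0): clear
  edge (3,0)–(9,4): clear
  edge (9,4)–(9,23): clear
  edge (9,23)–(0,22): clear
  midpoint (35/2,3/2) outside
  → clear
Obstacle 2 [(16,19) (17,5) (22,6) (22,22)]:
  edge (16,19)–(17,5): clear
  edge (17,5)–(22,6): clear
  edge (22,6)–(22,22): clear
  edge (22,22)–(16,19): clear
  midpoint (35/2,3/2) outside
  → clear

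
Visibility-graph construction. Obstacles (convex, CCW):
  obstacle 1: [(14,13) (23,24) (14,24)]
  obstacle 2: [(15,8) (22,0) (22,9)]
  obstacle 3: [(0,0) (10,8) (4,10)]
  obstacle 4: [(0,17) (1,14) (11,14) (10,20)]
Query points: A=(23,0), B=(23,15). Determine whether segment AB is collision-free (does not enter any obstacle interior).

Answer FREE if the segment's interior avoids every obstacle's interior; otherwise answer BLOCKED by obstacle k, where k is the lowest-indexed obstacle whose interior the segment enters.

FREE

Obstacle 1 [(14,13) (23,24) (14,24)]:
  edge (14,13)–(23,24): clear
  edge (23,24)–(14,24): clear
  edge (14,24)–(14,13): clear
  midpoint (23,15/2) outside
  → clear
Obstacle 2 [(15,8) (22,0) (22,9)]:
  edge (15,8)–(22,0): clear
  edge (22,0)–(22,9): clear
  edge (22,9)–(15,8): clear
  midpoint (23,15/2) outside
  → clear
Obstacle 3 [(0,0) (10,8) (4,10)]:
  edge (0,0)–(10,8): clear
  edge (10,8)–(4,10): clear
  edge (4,10)–(0,0): clear
  midpoint (23,15/2) outside
  → clear
Obstacle 4 [(0,17) (1,14) (11,14) (10,20)]:
  edge (0,17)–(1,14): clear
  edge (1,14)–(11,14): clear
  edge (11,14)–(10,20): clear
  edge (10,20)–(0,17): clear
  midpoint (23,15/2) outside
  → clear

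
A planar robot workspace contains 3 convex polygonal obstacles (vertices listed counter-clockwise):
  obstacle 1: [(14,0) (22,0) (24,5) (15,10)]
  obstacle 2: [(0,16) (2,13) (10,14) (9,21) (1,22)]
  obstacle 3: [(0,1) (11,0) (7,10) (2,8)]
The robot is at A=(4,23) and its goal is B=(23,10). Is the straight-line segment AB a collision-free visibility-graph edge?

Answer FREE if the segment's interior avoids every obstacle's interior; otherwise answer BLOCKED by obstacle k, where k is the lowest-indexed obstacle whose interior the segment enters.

BLOCKED by obstacle 2

Obstacle 1 [(14,0) (22,0) (24,5) (15,10)]:
  edge (14,0)–(22,0): clear
  edge (22,0)–(24,5): clear
  edge (24,5)–(15,10): clear
  edge (15,10)–(14,0): clear
  midpoint (27/2,33/2) outside
  → clear
Obstacle 2 [(0,16) (2,13) (10,14) (9,21) (1,22)]:
  edge (0,16)–(2,13): clear
  edge (2,13)–(10,14): clear
  edge (10,14)–(9,21): crosses AB
  edge (9,21)–(1,22): crosses AB
  edge (1,22)–(0,16): clear
  → BLOCKED
Obstacle 3 [(0,1) (11,0) (7,10) (2,8)]:
  edge (0,1)–(11,0): clear
  edge (11,0)–(7,10): clear
  edge (7,10)–(2,8): clear
  edge (2,8)–(0,1): clear
  midpoint (27/2,33/2) outside
  → clear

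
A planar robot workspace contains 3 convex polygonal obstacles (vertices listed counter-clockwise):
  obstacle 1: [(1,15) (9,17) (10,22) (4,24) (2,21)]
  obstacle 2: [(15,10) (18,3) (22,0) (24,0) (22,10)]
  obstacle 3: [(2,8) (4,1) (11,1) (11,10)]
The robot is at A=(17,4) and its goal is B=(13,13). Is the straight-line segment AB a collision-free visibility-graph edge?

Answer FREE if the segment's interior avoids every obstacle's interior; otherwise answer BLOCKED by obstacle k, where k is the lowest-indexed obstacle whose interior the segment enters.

FREE

Obstacle 1 [(1,15) (9,17) (10,22) (4,24) (2,21)]:
  edge (1,15)–(9,17): clear
  edge (9,17)–(10,22): clear
  edge (10,22)–(4,24): clear
  edge (4,24)–(2,21): clear
  edge (2,21)–(1,15): clear
  midpoint (15,17/2) outside
  → clear
Obstacle 2 [(15,10) (18,3) (22,0) (24,0) (22,10)]:
  edge (15,10)–(18,3): clear
  edge (18,3)–(22,0): clear
  edge (22,0)–(24,0): clear
  edge (24,0)–(22,10): clear
  edge (22,10)–(15,10): clear
  midpoint (15,17/2) outside
  → clear
Obstacle 3 [(2,8) (4,1) (11,1) (11,10)]:
  edge (2,8)–(4,1): clear
  edge (4,1)–(11,1): clear
  edge (11,1)–(11,10): clear
  edge (11,10)–(2,8): clear
  midpoint (15,17/2) outside
  → clear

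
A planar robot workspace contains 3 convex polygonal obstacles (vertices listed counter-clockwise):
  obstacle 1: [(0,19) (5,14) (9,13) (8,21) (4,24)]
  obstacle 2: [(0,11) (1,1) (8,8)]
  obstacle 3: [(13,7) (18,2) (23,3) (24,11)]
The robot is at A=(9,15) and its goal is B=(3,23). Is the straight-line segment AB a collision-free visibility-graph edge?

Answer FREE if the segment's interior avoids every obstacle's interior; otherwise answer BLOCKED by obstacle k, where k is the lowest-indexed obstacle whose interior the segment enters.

BLOCKED by obstacle 1

Obstacle 1 [(0,19) (5,14) (9,13) (8,21) (4,24)]:
  edge (0,19)–(5,14): clear
  edge (5,14)–(9,13): clear
  edge (9,13)–(8,21): crosses AB
  edge (8,21)–(4,24): clear
  edge (4,24)–(0,19): crosses AB
  → BLOCKED
Obstacle 2 [(0,11) (1,1) (8,8)]:
  edge (0,11)–(1,1): clear
  edge (1,1)–(8,8): clear
  edge (8,8)–(0,11): clear
  midpoint (6,19) outside
  → clear
Obstacle 3 [(13,7) (18,2) (23,3) (24,11)]:
  edge (13,7)–(18,2): clear
  edge (18,2)–(23,3): clear
  edge (23,3)–(24,11): clear
  edge (24,11)–(13,7): clear
  midpoint (6,19) outside
  → clear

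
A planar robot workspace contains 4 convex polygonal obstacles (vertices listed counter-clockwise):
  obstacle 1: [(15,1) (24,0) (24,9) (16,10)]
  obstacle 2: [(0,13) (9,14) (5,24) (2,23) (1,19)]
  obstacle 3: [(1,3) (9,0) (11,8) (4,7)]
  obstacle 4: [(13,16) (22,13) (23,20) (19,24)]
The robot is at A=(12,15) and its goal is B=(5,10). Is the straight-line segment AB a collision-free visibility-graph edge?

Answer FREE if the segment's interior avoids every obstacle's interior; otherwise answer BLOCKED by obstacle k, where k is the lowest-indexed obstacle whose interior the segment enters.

Obstacle 1 [(15,1) (24,0) (24,9) (16,10)]:
  edge (15,1)–(24,0): clear
  edge (24,0)–(24,9): clear
  edge (24,9)–(16,10): clear
  edge (16,10)–(15,1): clear
  midpoint (17/2,25/2) outside
  → clear
Obstacle 2 [(0,13) (9,14) (5,24) (2,23) (1,19)]:
  edge (0,13)–(9,14): clear
  edge (9,14)–(5,24): clear
  edge (5,24)–(2,23): clear
  edge (2,23)–(1,19): clear
  edge (1,19)–(0,13): clear
  midpoint (17/2,25/2) outside
  → clear
Obstacle 3 [(1,3) (9,0) (11,8) (4,7)]:
  edge (1,3)–(9,0): clear
  edge (9,0)–(11,8): clear
  edge (11,8)–(4,7): clear
  edge (4,7)–(1,3): clear
  midpoint (17/2,25/2) outside
  → clear
Obstacle 4 [(13,16) (22,13) (23,20) (19,24)]:
  edge (13,16)–(22,13): clear
  edge (22,13)–(23,20): clear
  edge (23,20)–(19,24): clear
  edge (19,24)–(13,16): clear
  midpoint (17/2,25/2) outside
  → clear

FREE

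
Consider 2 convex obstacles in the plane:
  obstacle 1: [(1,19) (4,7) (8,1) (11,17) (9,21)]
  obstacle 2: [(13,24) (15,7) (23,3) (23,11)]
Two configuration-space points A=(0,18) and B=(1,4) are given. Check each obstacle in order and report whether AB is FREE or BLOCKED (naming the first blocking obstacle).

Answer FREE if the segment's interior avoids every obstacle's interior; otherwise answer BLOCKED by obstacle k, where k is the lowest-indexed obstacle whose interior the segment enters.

Obstacle 1 [(1,19) (4,7) (8,1) (11,17) (9,21)]:
  edge (1,19)–(4,7): clear
  edge (4,7)–(8,1): clear
  edge (8,1)–(11,17): clear
  edge (11,17)–(9,21): clear
  edge (9,21)–(1,19): clear
  midpoint (1/2,11) outside
  → clear
Obstacle 2 [(13,24) (15,7) (23,3) (23,11)]:
  edge (13,24)–(15,7): clear
  edge (15,7)–(23,3): clear
  edge (23,3)–(23,11): clear
  edge (23,11)–(13,24): clear
  midpoint (1/2,11) outside
  → clear

FREE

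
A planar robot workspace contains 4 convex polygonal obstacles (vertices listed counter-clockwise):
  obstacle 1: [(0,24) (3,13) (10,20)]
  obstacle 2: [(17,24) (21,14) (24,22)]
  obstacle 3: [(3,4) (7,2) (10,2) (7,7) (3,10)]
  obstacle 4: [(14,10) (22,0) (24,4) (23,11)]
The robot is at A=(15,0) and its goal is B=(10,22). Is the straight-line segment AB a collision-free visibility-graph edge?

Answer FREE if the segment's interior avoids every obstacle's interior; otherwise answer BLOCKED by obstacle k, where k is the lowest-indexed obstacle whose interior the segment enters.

FREE

Obstacle 1 [(0,24) (3,13) (10,20)]:
  edge (0,24)–(3,13): clear
  edge (3,13)–(10,20): clear
  edge (10,20)–(0,24): clear
  midpoint (25/2,11) outside
  → clear
Obstacle 2 [(17,24) (21,14) (24,22)]:
  edge (17,24)–(21,14): clear
  edge (21,14)–(24,22): clear
  edge (24,22)–(17,24): clear
  midpoint (25/2,11) outside
  → clear
Obstacle 3 [(3,4) (7,2) (10,2) (7,7) (3,10)]:
  edge (3,4)–(7,2): clear
  edge (7,2)–(10,2): clear
  edge (10,2)–(7,7): clear
  edge (7,7)–(3,10): clear
  edge (3,10)–(3,4): clear
  midpoint (25/2,11) outside
  → clear
Obstacle 4 [(14,10) (22,0) (24,4) (23,11)]:
  edge (14,10)–(22,0): clear
  edge (22,0)–(24,4): clear
  edge (24,4)–(23,11): clear
  edge (23,11)–(14,10): clear
  midpoint (25/2,11) outside
  → clear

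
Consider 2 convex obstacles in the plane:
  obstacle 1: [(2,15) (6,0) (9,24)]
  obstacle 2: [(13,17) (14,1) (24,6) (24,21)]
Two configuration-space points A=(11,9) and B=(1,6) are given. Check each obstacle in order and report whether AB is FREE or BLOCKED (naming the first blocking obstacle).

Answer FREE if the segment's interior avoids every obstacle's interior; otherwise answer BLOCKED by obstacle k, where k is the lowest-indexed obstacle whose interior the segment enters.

BLOCKED by obstacle 1

Obstacle 1 [(2,15) (6,0) (9,24)]:
  edge (2,15)–(6,0): crosses AB
  edge (6,0)–(9,24): crosses AB
  edge (9,24)–(2,15): clear
  → BLOCKED
Obstacle 2 [(13,17) (14,1) (24,6) (24,21)]:
  edge (13,17)–(14,1): clear
  edge (14,1)–(24,6): clear
  edge (24,6)–(24,21): clear
  edge (24,21)–(13,17): clear
  midpoint (6,15/2) outside
  → clear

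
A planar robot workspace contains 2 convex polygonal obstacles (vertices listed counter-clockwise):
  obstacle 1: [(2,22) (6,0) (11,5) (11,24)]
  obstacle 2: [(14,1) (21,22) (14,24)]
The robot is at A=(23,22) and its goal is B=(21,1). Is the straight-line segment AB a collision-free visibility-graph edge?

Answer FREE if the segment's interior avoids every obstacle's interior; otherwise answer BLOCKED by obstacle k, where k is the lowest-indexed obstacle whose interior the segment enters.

Obstacle 1 [(2,22) (6,0) (11,5) (11,24)]:
  edge (2,22)–(6,0): clear
  edge (6,0)–(11,5): clear
  edge (11,5)–(11,24): clear
  edge (11,24)–(2,22): clear
  midpoint (22,23/2) outside
  → clear
Obstacle 2 [(14,1) (21,22) (14,24)]:
  edge (14,1)–(21,22): clear
  edge (21,22)–(14,24): clear
  edge (14,24)–(14,1): clear
  midpoint (22,23/2) outside
  → clear

FREE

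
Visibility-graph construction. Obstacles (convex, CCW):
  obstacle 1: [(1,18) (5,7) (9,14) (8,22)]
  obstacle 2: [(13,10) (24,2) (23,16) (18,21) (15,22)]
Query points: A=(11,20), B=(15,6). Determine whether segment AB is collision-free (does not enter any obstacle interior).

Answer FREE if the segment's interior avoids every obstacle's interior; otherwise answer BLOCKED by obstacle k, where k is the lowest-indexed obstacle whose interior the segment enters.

Obstacle 1 [(1,18) (5,7) (9,14) (8,22)]:
  edge (1,18)–(5,7): clear
  edge (5,7)–(9,14): clear
  edge (9,14)–(8,22): clear
  edge (8,22)–(1,18): clear
  midpoint (13,13) outside
  → clear
Obstacle 2 [(13,10) (24,2) (23,16) (18,21) (15,22)]:
  edge (13,10)–(24,2): crosses AB
  edge (24,2)–(23,16): clear
  edge (23,16)–(18,21): clear
  edge (18,21)–(15,22): clear
  edge (15,22)–(13,10): crosses AB
  → BLOCKED

BLOCKED by obstacle 2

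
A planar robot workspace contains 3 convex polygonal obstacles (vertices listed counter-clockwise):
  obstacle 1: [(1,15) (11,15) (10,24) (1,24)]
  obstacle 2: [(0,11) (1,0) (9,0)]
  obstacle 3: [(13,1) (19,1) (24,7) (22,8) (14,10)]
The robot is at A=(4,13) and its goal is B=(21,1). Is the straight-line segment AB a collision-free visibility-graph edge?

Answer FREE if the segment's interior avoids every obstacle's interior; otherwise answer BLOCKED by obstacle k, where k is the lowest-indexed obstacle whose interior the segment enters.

Obstacle 1 [(1,15) (11,15) (10,24) (1,24)]:
  edge (1,15)–(11,15): clear
  edge (11,15)–(10,24): clear
  edge (10,24)–(1,24): clear
  edge (1,24)–(1,15): clear
  midpoint (25/2,7) outside
  → clear
Obstacle 2 [(0,11) (1,0) (9,0)]:
  edge (0,11)–(1,0): clear
  edge (1,0)–(9,0): clear
  edge (9,0)–(0,11): clear
  midpoint (25/2,7) outside
  → clear
Obstacle 3 [(13,1) (19,1) (24,7) (22,8) (14,10)]:
  edge (13,1)–(19,1): clear
  edge (19,1)–(24,7): crosses AB
  edge (24,7)–(22,8): clear
  edge (22,8)–(14,10): clear
  edge (14,10)–(13,1): crosses AB
  → BLOCKED

BLOCKED by obstacle 3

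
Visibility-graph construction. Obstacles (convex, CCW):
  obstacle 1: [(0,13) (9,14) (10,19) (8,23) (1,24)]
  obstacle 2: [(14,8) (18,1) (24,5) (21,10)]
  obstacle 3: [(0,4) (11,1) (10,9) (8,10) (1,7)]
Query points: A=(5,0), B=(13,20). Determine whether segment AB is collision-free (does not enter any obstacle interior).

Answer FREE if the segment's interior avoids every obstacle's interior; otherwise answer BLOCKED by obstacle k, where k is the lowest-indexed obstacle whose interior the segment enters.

BLOCKED by obstacle 3

Obstacle 1 [(0,13) (9,14) (10,19) (8,23) (1,24)]:
  edge (0,13)–(9,14): clear
  edge (9,14)–(10,19): clear
  edge (10,19)–(8,23): clear
  edge (8,23)–(1,24): clear
  edge (1,24)–(0,13): clear
  midpoint (9,10) outside
  → clear
Obstacle 2 [(14,8) (18,1) (24,5) (21,10)]:
  edge (14,8)–(18,1): clear
  edge (18,1)–(24,5): clear
  edge (24,5)–(21,10): clear
  edge (21,10)–(14,8): clear
  midpoint (9,10) outside
  → clear
Obstacle 3 [(0,4) (11,1) (10,9) (8,10) (1,7)]:
  edge (0,4)–(11,1): crosses AB
  edge (11,1)–(10,9): clear
  edge (10,9)–(8,10): crosses AB
  edge (8,10)–(1,7): clear
  edge (1,7)–(0,4): clear
  → BLOCKED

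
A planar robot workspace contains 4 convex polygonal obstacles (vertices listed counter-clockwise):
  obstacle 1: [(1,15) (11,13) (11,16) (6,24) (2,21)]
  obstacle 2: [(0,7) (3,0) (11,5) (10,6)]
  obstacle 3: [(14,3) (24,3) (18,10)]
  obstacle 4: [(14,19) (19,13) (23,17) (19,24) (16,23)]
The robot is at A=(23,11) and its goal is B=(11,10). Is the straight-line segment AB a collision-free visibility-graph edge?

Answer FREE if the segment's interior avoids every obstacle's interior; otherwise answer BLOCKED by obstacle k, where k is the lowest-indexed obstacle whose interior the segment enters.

FREE

Obstacle 1 [(1,15) (11,13) (11,16) (6,24) (2,21)]:
  edge (1,15)–(11,13): clear
  edge (11,13)–(11,16): clear
  edge (11,16)–(6,24): clear
  edge (6,24)–(2,21): clear
  edge (2,21)–(1,15): clear
  midpoint (17,21/2) outside
  → clear
Obstacle 2 [(0,7) (3,0) (11,5) (10,6)]:
  edge (0,7)–(3,0): clear
  edge (3,0)–(11,5): clear
  edge (11,5)–(10,6): clear
  edge (10,6)–(0,7): clear
  midpoint (17,21/2) outside
  → clear
Obstacle 3 [(14,3) (24,3) (18,10)]:
  edge (14,3)–(24,3): clear
  edge (24,3)–(18,10): clear
  edge (18,10)–(14,3): clear
  midpoint (17,21/2) outside
  → clear
Obstacle 4 [(14,19) (19,13) (23,17) (19,24) (16,23)]:
  edge (14,19)–(19,13): clear
  edge (19,13)–(23,17): clear
  edge (23,17)–(19,24): clear
  edge (19,24)–(16,23): clear
  edge (16,23)–(14,19): clear
  midpoint (17,21/2) outside
  → clear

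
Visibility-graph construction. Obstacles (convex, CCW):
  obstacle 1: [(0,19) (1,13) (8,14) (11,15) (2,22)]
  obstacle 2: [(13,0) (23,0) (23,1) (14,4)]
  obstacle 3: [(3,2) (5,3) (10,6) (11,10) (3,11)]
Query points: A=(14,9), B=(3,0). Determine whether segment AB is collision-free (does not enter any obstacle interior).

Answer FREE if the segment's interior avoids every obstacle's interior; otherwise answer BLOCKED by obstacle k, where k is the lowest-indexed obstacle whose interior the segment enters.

Obstacle 1 [(0,19) (1,13) (8,14) (11,15) (2,22)]:
  edge (0,19)–(1,13): clear
  edge (1,13)–(8,14): clear
  edge (8,14)–(11,15): clear
  edge (11,15)–(2,22): clear
  edge (2,22)–(0,19): clear
  midpoint (17/2,9/2) outside
  → clear
Obstacle 2 [(13,0) (23,0) (23,1) (14,4)]:
  edge (13,0)–(23,0): clear
  edge (23,0)–(23,1): clear
  edge (23,1)–(14,4): clear
  edge (14,4)–(13,0): clear
  midpoint (17/2,9/2) outside
  → clear
Obstacle 3 [(3,2) (5,3) (10,6) (11,10) (3,11)]:
  edge (3,2)–(5,3): clear
  edge (5,3)–(10,6): clear
  edge (10,6)–(11,10): clear
  edge (11,10)–(3,11): clear
  edge (3,11)–(3,2): clear
  midpoint (17/2,9/2) outside
  → clear

FREE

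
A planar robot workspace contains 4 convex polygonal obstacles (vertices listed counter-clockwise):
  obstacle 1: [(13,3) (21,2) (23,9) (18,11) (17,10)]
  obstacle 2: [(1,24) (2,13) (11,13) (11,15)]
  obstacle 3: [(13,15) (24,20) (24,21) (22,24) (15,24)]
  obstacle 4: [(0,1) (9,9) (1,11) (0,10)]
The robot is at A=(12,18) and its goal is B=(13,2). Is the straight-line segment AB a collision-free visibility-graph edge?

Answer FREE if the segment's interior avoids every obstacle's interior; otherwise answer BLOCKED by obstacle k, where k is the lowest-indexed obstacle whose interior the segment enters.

Obstacle 1 [(13,3) (21,2) (23,9) (18,11) (17,10)]:
  edge (13,3)–(21,2): clear
  edge (21,2)–(23,9): clear
  edge (23,9)–(18,11): clear
  edge (18,11)–(17,10): clear
  edge (17,10)–(13,3): clear
  midpoint (25/2,10) outside
  → clear
Obstacle 2 [(1,24) (2,13) (11,13) (11,15)]:
  edge (1,24)–(2,13): clear
  edge (2,13)–(11,13): clear
  edge (11,13)–(11,15): clear
  edge (11,15)–(1,24): clear
  midpoint (25/2,10) outside
  → clear
Obstacle 3 [(13,15) (24,20) (24,21) (22,24) (15,24)]:
  edge (13,15)–(24,20): clear
  edge (24,20)–(24,21): clear
  edge (24,21)–(22,24): clear
  edge (22,24)–(15,24): clear
  edge (15,24)–(13,15): clear
  midpoint (25/2,10) outside
  → clear
Obstacle 4 [(0,1) (9,9) (1,11) (0,10)]:
  edge (0,1)–(9,9): clear
  edge (9,9)–(1,11): clear
  edge (1,11)–(0,10): clear
  edge (0,10)–(0,1): clear
  midpoint (25/2,10) outside
  → clear

FREE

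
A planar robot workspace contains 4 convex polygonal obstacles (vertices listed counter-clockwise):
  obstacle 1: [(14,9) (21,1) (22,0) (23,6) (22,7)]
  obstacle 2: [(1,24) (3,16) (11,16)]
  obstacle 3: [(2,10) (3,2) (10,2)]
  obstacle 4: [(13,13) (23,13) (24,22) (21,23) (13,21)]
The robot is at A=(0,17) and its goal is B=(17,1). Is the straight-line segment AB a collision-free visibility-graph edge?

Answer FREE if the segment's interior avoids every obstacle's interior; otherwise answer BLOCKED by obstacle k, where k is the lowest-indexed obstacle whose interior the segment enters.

FREE

Obstacle 1 [(14,9) (21,1) (22,0) (23,6) (22,7)]:
  edge (14,9)–(21,1): clear
  edge (21,1)–(22,0): clear
  edge (22,0)–(23,6): clear
  edge (23,6)–(22,7): clear
  edge (22,7)–(14,9): clear
  midpoint (17/2,9) outside
  → clear
Obstacle 2 [(1,24) (3,16) (11,16)]:
  edge (1,24)–(3,16): clear
  edge (3,16)–(11,16): clear
  edge (11,16)–(1,24): clear
  midpoint (17/2,9) outside
  → clear
Obstacle 3 [(2,10) (3,2) (10,2)]:
  edge (2,10)–(3,2): clear
  edge (3,2)–(10,2): clear
  edge (10,2)–(2,10): clear
  midpoint (17/2,9) outside
  → clear
Obstacle 4 [(13,13) (23,13) (24,22) (21,23) (13,21)]:
  edge (13,13)–(23,13): clear
  edge (23,13)–(24,22): clear
  edge (24,22)–(21,23): clear
  edge (21,23)–(13,21): clear
  edge (13,21)–(13,13): clear
  midpoint (17/2,9) outside
  → clear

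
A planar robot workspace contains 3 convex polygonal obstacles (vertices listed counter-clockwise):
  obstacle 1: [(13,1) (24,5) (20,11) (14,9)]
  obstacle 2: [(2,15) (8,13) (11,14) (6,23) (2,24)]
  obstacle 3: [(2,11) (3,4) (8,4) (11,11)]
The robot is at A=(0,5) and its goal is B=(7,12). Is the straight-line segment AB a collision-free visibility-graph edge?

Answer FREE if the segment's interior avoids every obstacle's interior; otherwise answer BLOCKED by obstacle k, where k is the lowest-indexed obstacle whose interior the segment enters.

BLOCKED by obstacle 3

Obstacle 1 [(13,1) (24,5) (20,11) (14,9)]:
  edge (13,1)–(24,5): clear
  edge (24,5)–(20,11): clear
  edge (20,11)–(14,9): clear
  edge (14,9)–(13,1): clear
  midpoint (7/2,17/2) outside
  → clear
Obstacle 2 [(2,15) (8,13) (11,14) (6,23) (2,24)]:
  edge (2,15)–(8,13): clear
  edge (8,13)–(11,14): clear
  edge (11,14)–(6,23): clear
  edge (6,23)–(2,24): clear
  edge (2,24)–(2,15): clear
  midpoint (7/2,17/2) outside
  → clear
Obstacle 3 [(2,11) (3,4) (8,4) (11,11)]:
  edge (2,11)–(3,4): crosses AB
  edge (3,4)–(8,4): clear
  edge (8,4)–(11,11): clear
  edge (11,11)–(2,11): crosses AB
  → BLOCKED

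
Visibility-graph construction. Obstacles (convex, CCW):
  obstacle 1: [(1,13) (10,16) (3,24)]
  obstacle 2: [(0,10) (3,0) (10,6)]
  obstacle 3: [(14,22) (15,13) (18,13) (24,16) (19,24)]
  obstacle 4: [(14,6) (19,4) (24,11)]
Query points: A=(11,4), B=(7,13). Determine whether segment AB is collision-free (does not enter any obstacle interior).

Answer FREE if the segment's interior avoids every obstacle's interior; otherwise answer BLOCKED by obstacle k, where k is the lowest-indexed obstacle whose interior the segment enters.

FREE

Obstacle 1 [(1,13) (10,16) (3,24)]:
  edge (1,13)–(10,16): clear
  edge (10,16)–(3,24): clear
  edge (3,24)–(1,13): clear
  midpoint (9,17/2) outside
  → clear
Obstacle 2 [(0,10) (3,0) (10,6)]:
  edge (0,10)–(3,0): clear
  edge (3,0)–(10,6): clear
  edge (10,6)–(0,10): clear
  midpoint (9,17/2) outside
  → clear
Obstacle 3 [(14,22) (15,13) (18,13) (24,16) (19,24)]:
  edge (14,22)–(15,13): clear
  edge (15,13)–(18,13): clear
  edge (18,13)–(24,16): clear
  edge (24,16)–(19,24): clear
  edge (19,24)–(14,22): clear
  midpoint (9,17/2) outside
  → clear
Obstacle 4 [(14,6) (19,4) (24,11)]:
  edge (14,6)–(19,4): clear
  edge (19,4)–(24,11): clear
  edge (24,11)–(14,6): clear
  midpoint (9,17/2) outside
  → clear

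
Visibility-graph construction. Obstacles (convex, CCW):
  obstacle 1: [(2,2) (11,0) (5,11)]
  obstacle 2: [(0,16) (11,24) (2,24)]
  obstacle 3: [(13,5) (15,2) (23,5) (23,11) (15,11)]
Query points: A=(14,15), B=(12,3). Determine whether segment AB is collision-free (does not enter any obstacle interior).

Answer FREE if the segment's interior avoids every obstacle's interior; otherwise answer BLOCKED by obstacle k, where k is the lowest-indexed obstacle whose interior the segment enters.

FREE

Obstacle 1 [(2,2) (11,0) (5,11)]:
  edge (2,2)–(11,0): clear
  edge (11,0)–(5,11): clear
  edge (5,11)–(2,2): clear
  midpoint (13,9) outside
  → clear
Obstacle 2 [(0,16) (11,24) (2,24)]:
  edge (0,16)–(11,24): clear
  edge (11,24)–(2,24): clear
  edge (2,24)–(0,16): clear
  midpoint (13,9) outside
  → clear
Obstacle 3 [(13,5) (15,2) (23,5) (23,11) (15,11)]:
  edge (13,5)–(15,2): clear
  edge (15,2)–(23,5): clear
  edge (23,5)–(23,11): clear
  edge (23,11)–(15,11): clear
  edge (15,11)–(13,5): clear
  midpoint (13,9) outside
  → clear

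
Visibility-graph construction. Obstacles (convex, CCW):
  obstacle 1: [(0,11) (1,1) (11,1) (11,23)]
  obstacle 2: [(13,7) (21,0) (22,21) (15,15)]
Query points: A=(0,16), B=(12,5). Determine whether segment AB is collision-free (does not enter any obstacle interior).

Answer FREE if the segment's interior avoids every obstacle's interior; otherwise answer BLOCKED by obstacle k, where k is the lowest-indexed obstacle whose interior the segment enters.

Obstacle 1 [(0,11) (1,1) (11,1) (11,23)]:
  edge (0,11)–(1,1): clear
  edge (1,1)–(11,1): clear
  edge (11,1)–(11,23): crosses AB
  edge (11,23)–(0,11): crosses AB
  → BLOCKED
Obstacle 2 [(13,7) (21,0) (22,21) (15,15)]:
  edge (13,7)–(21,0): clear
  edge (21,0)–(22,21): clear
  edge (22,21)–(15,15): clear
  edge (15,15)–(13,7): clear
  midpoint (6,21/2) outside
  → clear

BLOCKED by obstacle 1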